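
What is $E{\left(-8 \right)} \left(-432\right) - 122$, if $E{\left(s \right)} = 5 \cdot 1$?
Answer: $-2282$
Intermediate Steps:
$E{\left(s \right)} = 5$
$E{\left(-8 \right)} \left(-432\right) - 122 = 5 \left(-432\right) - 122 = -2160 - 122 = -2282$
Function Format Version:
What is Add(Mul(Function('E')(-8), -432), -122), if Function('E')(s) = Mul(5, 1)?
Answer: -2282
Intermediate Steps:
Function('E')(s) = 5
Add(Mul(Function('E')(-8), -432), -122) = Add(Mul(5, -432), -122) = Add(-2160, -122) = -2282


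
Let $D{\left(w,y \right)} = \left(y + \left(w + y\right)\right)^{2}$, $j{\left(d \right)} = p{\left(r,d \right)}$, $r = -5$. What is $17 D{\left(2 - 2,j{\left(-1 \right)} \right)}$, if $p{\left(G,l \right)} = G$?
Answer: $1700$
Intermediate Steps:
$j{\left(d \right)} = -5$
$D{\left(w,y \right)} = \left(w + 2 y\right)^{2}$
$17 D{\left(2 - 2,j{\left(-1 \right)} \right)} = 17 \left(\left(2 - 2\right) + 2 \left(-5\right)\right)^{2} = 17 \left(0 - 10\right)^{2} = 17 \left(-10\right)^{2} = 17 \cdot 100 = 1700$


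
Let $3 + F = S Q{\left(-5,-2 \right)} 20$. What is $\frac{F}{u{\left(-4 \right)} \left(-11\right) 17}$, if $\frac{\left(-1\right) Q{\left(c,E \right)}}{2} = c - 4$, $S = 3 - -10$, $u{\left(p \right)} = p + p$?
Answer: $\frac{4677}{1496} \approx 3.1263$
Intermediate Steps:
$u{\left(p \right)} = 2 p$
$S = 13$ ($S = 3 + 10 = 13$)
$Q{\left(c,E \right)} = 8 - 2 c$ ($Q{\left(c,E \right)} = - 2 \left(c - 4\right) = - 2 \left(-4 + c\right) = 8 - 2 c$)
$F = 4677$ ($F = -3 + 13 \left(8 - -10\right) 20 = -3 + 13 \left(8 + 10\right) 20 = -3 + 13 \cdot 18 \cdot 20 = -3 + 234 \cdot 20 = -3 + 4680 = 4677$)
$\frac{F}{u{\left(-4 \right)} \left(-11\right) 17} = \frac{4677}{2 \left(-4\right) \left(-11\right) 17} = \frac{4677}{\left(-8\right) \left(-11\right) 17} = \frac{4677}{88 \cdot 17} = \frac{4677}{1496}$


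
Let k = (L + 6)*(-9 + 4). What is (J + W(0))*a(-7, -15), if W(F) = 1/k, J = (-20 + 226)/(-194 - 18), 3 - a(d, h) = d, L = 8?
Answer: -3658/371 ≈ -9.8598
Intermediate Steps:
a(d, h) = 3 - d
J = -103/106 (J = 206/(-212) = 206*(-1/212) = -103/106 ≈ -0.97170)
k = -70 (k = (8 + 6)*(-9 + 4) = 14*(-5) = -70)
W(F) = -1/70 (W(F) = 1/(-70) = -1/70)
(J + W(0))*a(-7, -15) = (-103/106 - 1/70)*(3 - 1*(-7)) = -1829*(3 + 7)/1855 = -1829/1855*10 = -3658/371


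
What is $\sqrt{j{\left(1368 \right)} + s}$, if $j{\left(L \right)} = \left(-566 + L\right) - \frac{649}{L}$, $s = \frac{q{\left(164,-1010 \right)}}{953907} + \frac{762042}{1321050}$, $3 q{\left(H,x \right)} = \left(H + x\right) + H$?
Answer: $\frac{\sqrt{8174570820805883133579294026}}{3192402400620} \approx 28.321$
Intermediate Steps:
$q{\left(H,x \right)} = \frac{x}{3} + \frac{2 H}{3}$ ($q{\left(H,x \right)} = \frac{\left(H + x\right) + H}{3} = \frac{x + 2 H}{3} = \frac{x}{3} + \frac{2 H}{3}$)
$s = \frac{363308439697}{630079421175}$ ($s = \frac{\frac{1}{3} \left(-1010\right) + \frac{2}{3} \cdot 164}{953907} + \frac{762042}{1321050} = \left(- \frac{1010}{3} + \frac{328}{3}\right) \frac{1}{953907} + 762042 \cdot \frac{1}{1321050} = \left(- \frac{682}{3}\right) \frac{1}{953907} + \frac{127007}{220175} = - \frac{682}{2861721} + \frac{127007}{220175} = \frac{363308439697}{630079421175} \approx 0.57661$)
$j{\left(L \right)} = -566 + L - \frac{649}{L}$
$\sqrt{j{\left(1368 \right)} + s} = \sqrt{\left(-566 + 1368 - \frac{649}{1368}\right) + \frac{363308439697}{630079421175}} = \sqrt{\frac{1096487}{1368} + \frac{363308439697}{630079421175}} = \sqrt{\frac{76818988914601969}{95772072018600}} = \frac{\sqrt{8174570820805883133579294026}}{3192402400620}$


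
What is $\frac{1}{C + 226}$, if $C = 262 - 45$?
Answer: $\frac{1}{443} \approx 0.0022573$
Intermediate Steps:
$C = 217$ ($C = 262 - 45 = 217$)
$\frac{1}{C + 226} = \frac{1}{217 + 226} = \frac{1}{443}$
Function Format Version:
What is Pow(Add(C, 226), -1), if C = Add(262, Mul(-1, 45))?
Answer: Rational(1, 443) ≈ 0.0022573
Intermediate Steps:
C = 217 (C = Add(262, -45) = 217)
Pow(Add(C, 226), -1) = Pow(Add(217, 226), -1) = Pow(443, -1) = Rational(1, 443)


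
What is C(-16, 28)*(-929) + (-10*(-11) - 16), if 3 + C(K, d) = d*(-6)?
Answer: 158953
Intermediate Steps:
C(K, d) = -3 - 6*d (C(K, d) = -3 + d*(-6) = -3 - 6*d)
C(-16, 28)*(-929) + (-10*(-11) - 16) = (-3 - 6*28)*(-929) + (-10*(-11) - 16) = (-3 - 168)*(-929) + (110 - 16) = -171*(-929) + 94 = 158859 + 94 = 158953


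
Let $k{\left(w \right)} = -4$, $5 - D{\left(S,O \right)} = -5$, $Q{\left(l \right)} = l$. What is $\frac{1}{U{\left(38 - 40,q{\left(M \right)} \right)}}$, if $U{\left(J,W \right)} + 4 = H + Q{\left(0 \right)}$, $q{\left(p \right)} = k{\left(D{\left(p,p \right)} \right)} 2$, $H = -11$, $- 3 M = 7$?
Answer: $- \frac{1}{15} \approx -0.066667$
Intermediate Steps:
$M = - \frac{7}{3}$ ($M = \left(- \frac{1}{3}\right) 7 = - \frac{7}{3} \approx -2.3333$)
$D{\left(S,O \right)} = 10$ ($D{\left(S,O \right)} = 5 - -5 = 5 + 5 = 10$)
$q{\left(p \right)} = -8$ ($q{\left(p \right)} = \left(-4\right) 2 = -8$)
$U{\left(J,W \right)} = -15$ ($U{\left(J,W \right)} = -4 + \left(-11 + 0\right) = -4 - 11 = -15$)
$\frac{1}{U{\left(38 - 40,q{\left(M \right)} \right)}} = \frac{1}{-15} = - \frac{1}{15}$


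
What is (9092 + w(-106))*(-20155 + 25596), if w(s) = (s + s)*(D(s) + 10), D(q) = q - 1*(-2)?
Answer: 157897820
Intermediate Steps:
D(q) = 2 + q (D(q) = q + 2 = 2 + q)
w(s) = 2*s*(12 + s) (w(s) = (s + s)*((2 + s) + 10) = (2*s)*(12 + s) = 2*s*(12 + s))
(9092 + w(-106))*(-20155 + 25596) = (9092 + 2*(-106)*(12 - 106))*(-20155 + 25596) = (9092 + 2*(-106)*(-94))*5441 = (9092 + 19928)*5441 = 29020*5441 = 157897820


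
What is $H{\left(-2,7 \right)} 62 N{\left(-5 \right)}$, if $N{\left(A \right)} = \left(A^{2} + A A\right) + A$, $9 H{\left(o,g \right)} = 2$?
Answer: $620$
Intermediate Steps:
$H{\left(o,g \right)} = \frac{2}{9}$ ($H{\left(o,g \right)} = \frac{1}{9} \cdot 2 = \frac{2}{9}$)
$N{\left(A \right)} = A + 2 A^{2}$ ($N{\left(A \right)} = \left(A^{2} + A^{2}\right) + A = 2 A^{2} + A = A + 2 A^{2}$)
$H{\left(-2,7 \right)} 62 N{\left(-5 \right)} = \frac{2}{9} \cdot 62 \left(- 5 \left(1 + 2 \left(-5\right)\right)\right) = \frac{124 \left(- 5 \left(1 - 10\right)\right)}{9} = \frac{124 \left(\left(-5\right) \left(-9\right)\right)}{9} = \frac{124}{9} \cdot 45 = 620$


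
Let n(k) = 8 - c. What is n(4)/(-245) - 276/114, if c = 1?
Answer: -1629/665 ≈ -2.4496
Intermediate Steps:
n(k) = 7 (n(k) = 8 - 1*1 = 8 - 1 = 7)
n(4)/(-245) - 276/114 = 7/(-245) - 276/114 = 7*(-1/245) - 276*1/114 = -1/35 - 46/19 = -1629/665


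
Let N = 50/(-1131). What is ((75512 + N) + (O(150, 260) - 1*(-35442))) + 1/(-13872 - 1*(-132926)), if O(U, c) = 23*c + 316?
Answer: 1214439632687/10357698 ≈ 1.1725e+5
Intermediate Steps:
O(U, c) = 316 + 23*c
N = -50/1131 (N = -1/1131*50 = -50/1131 ≈ -0.044209)
((75512 + N) + (O(150, 260) - 1*(-35442))) + 1/(-13872 - 1*(-132926)) = ((75512 - 50/1131) + ((316 + 23*260) - 1*(-35442))) + 1/(-13872 - 1*(-132926)) = (85404022/1131 + ((316 + 5980) + 35442)) + 1/(-13872 + 132926) = (85404022/1131 + (6296 + 35442)) + 1/119054 = (85404022/1131 + 41738) + 1/119054 = 132609700/1131 + 1/119054 = 1214439632687/10357698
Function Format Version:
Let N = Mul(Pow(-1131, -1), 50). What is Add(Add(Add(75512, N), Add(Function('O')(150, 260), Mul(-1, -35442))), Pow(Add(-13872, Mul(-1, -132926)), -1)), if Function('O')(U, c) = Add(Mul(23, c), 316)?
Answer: Rational(1214439632687, 10357698) ≈ 1.1725e+5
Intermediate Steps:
Function('O')(U, c) = Add(316, Mul(23, c))
N = Rational(-50, 1131) (N = Mul(Rational(-1, 1131), 50) = Rational(-50, 1131) ≈ -0.044209)
Add(Add(Add(75512, N), Add(Function('O')(150, 260), Mul(-1, -35442))), Pow(Add(-13872, Mul(-1, -132926)), -1)) = Add(Add(Add(75512, Rational(-50, 1131)), Add(Add(316, Mul(23, 260)), Mul(-1, -35442))), Pow(Add(-13872, Mul(-1, -132926)), -1)) = Add(Add(Rational(85404022, 1131), Add(Add(316, 5980), 35442)), Pow(Add(-13872, 132926), -1)) = Add(Add(Rational(85404022, 1131), Add(6296, 35442)), Pow(119054, -1)) = Add(Add(Rational(85404022, 1131), 41738), Rational(1, 119054)) = Add(Rational(132609700, 1131), Rational(1, 119054)) = Rational(1214439632687, 10357698)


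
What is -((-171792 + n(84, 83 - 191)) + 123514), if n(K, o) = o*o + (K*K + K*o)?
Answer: 38630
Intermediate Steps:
n(K, o) = K² + o² + K*o (n(K, o) = o² + (K² + K*o) = K² + o² + K*o)
-((-171792 + n(84, 83 - 191)) + 123514) = -((-171792 + (84² + (83 - 191)² + 84*(83 - 191))) + 123514) = -((-171792 + (7056 + (-108)² + 84*(-108))) + 123514) = -((-171792 + (7056 + 11664 - 9072)) + 123514) = -((-171792 + 9648) + 123514) = -(-162144 + 123514) = -1*(-38630) = 38630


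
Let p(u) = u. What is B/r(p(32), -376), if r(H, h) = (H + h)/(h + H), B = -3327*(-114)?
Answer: 379278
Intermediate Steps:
B = 379278
r(H, h) = 1 (r(H, h) = (H + h)/(H + h) = 1)
B/r(p(32), -376) = 379278/1 = 379278*1 = 379278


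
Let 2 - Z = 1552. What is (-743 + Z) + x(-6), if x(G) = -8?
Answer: -2301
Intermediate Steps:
Z = -1550 (Z = 2 - 1*1552 = 2 - 1552 = -1550)
(-743 + Z) + x(-6) = (-743 - 1550) - 8 = -2293 - 8 = -2301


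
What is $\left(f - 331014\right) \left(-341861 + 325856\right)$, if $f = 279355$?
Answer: $826802295$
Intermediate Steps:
$\left(f - 331014\right) \left(-341861 + 325856\right) = \left(279355 - 331014\right) \left(-341861 + 325856\right) = \left(-51659\right) \left(-16005\right) = 826802295$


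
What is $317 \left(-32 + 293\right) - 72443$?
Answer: $10294$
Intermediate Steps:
$317 \left(-32 + 293\right) - 72443 = 317 \cdot 261 - 72443 = 82737 - 72443 = 10294$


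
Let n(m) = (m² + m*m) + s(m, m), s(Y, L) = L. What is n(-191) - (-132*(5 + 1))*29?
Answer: 95739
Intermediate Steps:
n(m) = m + 2*m² (n(m) = (m² + m*m) + m = (m² + m²) + m = 2*m² + m = m + 2*m²)
n(-191) - (-132*(5 + 1))*29 = -191*(1 + 2*(-191)) - (-132*(5 + 1))*29 = -191*(1 - 382) - (-132*6)*29 = -191*(-381) - (-22*36)*29 = 72771 - (-792)*29 = 72771 - 1*(-22968) = 72771 + 22968 = 95739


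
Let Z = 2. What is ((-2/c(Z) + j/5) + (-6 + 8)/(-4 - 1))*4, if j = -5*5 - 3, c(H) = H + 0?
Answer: -28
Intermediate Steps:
c(H) = H
j = -28 (j = -25 - 3 = -28)
((-2/c(Z) + j/5) + (-6 + 8)/(-4 - 1))*4 = ((-2/2 - 28/5) + (-6 + 8)/(-4 - 1))*4 = ((-2*½ - 28*⅕) + 2/(-5))*4 = ((-1 - 28/5) + 2*(-⅕))*4 = (-33/5 - ⅖)*4 = -7*4 = -28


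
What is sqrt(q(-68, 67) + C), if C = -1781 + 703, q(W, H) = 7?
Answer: 3*I*sqrt(119) ≈ 32.726*I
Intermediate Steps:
C = -1078
sqrt(q(-68, 67) + C) = sqrt(7 - 1078) = sqrt(-1071) = 3*I*sqrt(119)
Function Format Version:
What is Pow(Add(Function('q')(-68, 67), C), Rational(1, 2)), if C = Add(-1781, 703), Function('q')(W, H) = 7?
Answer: Mul(3, I, Pow(119, Rational(1, 2))) ≈ Mul(32.726, I)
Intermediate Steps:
C = -1078
Pow(Add(Function('q')(-68, 67), C), Rational(1, 2)) = Pow(Add(7, -1078), Rational(1, 2)) = Pow(-1071, Rational(1, 2)) = Mul(3, I, Pow(119, Rational(1, 2)))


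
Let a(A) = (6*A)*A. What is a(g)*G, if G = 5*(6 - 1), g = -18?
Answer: 48600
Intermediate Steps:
a(A) = 6*A²
G = 25 (G = 5*5 = 25)
a(g)*G = (6*(-18)²)*25 = (6*324)*25 = 1944*25 = 48600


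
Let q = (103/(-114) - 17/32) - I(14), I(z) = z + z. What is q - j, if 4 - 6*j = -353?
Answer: -162217/1824 ≈ -88.935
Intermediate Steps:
I(z) = 2*z
j = 119/2 (j = 2/3 - 1/6*(-353) = 2/3 + 353/6 = 119/2 ≈ 59.500)
q = -53689/1824 (q = (103/(-114) - 17/32) - 2*14 = (103*(-1/114) - 17*1/32) - 1*28 = (-103/114 - 17/32) - 28 = -2617/1824 - 28 = -53689/1824 ≈ -29.435)
q - j = -53689/1824 - 1*119/2 = -53689/1824 - 119/2 = -162217/1824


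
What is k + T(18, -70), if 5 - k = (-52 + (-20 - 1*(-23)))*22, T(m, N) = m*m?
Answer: 1407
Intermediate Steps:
T(m, N) = m²
k = 1083 (k = 5 - (-52 + (-20 - 1*(-23)))*22 = 5 - (-52 + (-20 + 23))*22 = 5 - (-52 + 3)*22 = 5 - (-49)*22 = 5 - 1*(-1078) = 5 + 1078 = 1083)
k + T(18, -70) = 1083 + 18² = 1083 + 324 = 1407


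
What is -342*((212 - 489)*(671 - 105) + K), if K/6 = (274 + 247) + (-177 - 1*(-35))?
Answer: 52841736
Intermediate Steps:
K = 2274 (K = 6*((274 + 247) + (-177 - 1*(-35))) = 6*(521 + (-177 + 35)) = 6*(521 - 142) = 6*379 = 2274)
-342*((212 - 489)*(671 - 105) + K) = -342*((212 - 489)*(671 - 105) + 2274) = -342*(-277*566 + 2274) = -342*(-156782 + 2274) = -342*(-154508) = 52841736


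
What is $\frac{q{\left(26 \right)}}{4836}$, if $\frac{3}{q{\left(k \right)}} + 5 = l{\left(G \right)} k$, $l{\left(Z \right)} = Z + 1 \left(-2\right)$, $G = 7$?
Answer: $\frac{1}{201500} \approx 4.9628 \cdot 10^{-6}$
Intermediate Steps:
$l{\left(Z \right)} = -2 + Z$ ($l{\left(Z \right)} = Z - 2 = -2 + Z$)
$q{\left(k \right)} = \frac{3}{-5 + 5 k}$ ($q{\left(k \right)} = \frac{3}{-5 + \left(-2 + 7\right) k} = \frac{3}{-5 + 5 k}$)
$\frac{q{\left(26 \right)}}{4836} = \frac{\frac{3}{5} \frac{1}{-1 + 26}}{4836} = \frac{3}{5 \cdot 25} \cdot \frac{1}{4836} = \frac{3}{5} \cdot \frac{1}{25} \cdot \frac{1}{4836} = \frac{3}{125} \cdot \frac{1}{4836} = \frac{1}{201500}$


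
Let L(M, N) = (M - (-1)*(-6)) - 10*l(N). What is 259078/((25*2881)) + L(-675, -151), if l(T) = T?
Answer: 59967803/72025 ≈ 832.60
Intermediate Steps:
L(M, N) = -6 + M - 10*N (L(M, N) = (M - (-1)*(-6)) - 10*N = (M - 1*6) - 10*N = (M - 6) - 10*N = (-6 + M) - 10*N = -6 + M - 10*N)
259078/((25*2881)) + L(-675, -151) = 259078/((25*2881)) + (-6 - 675 - 10*(-151)) = 259078/72025 + (-6 - 675 + 1510) = 259078*(1/72025) + 829 = 259078/72025 + 829 = 59967803/72025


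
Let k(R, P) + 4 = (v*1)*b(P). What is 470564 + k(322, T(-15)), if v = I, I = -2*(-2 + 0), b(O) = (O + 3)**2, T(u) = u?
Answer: 471136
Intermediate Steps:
b(O) = (3 + O)**2
I = 4 (I = -2*(-2) = 4)
v = 4
k(R, P) = -4 + 4*(3 + P)**2 (k(R, P) = -4 + (4*1)*(3 + P)**2 = -4 + 4*(3 + P)**2)
470564 + k(322, T(-15)) = 470564 + (-4 + 4*(3 - 15)**2) = 470564 + (-4 + 4*(-12)**2) = 470564 + (-4 + 4*144) = 470564 + (-4 + 576) = 470564 + 572 = 471136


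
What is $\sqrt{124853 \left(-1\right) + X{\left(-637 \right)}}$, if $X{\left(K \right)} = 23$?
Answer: $3 i \sqrt{13870} \approx 353.31 i$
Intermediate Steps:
$\sqrt{124853 \left(-1\right) + X{\left(-637 \right)}} = \sqrt{124853 \left(-1\right) + 23} = \sqrt{-124853 + 23} = \sqrt{-124830} = 3 i \sqrt{13870}$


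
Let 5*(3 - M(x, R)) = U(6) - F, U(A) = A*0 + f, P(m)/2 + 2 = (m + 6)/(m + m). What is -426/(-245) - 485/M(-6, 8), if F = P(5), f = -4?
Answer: -2933989/21070 ≈ -139.25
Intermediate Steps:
P(m) = -4 + (6 + m)/m (P(m) = -4 + 2*((m + 6)/(m + m)) = -4 + 2*((6 + m)/((2*m))) = -4 + 2*((6 + m)*(1/(2*m))) = -4 + 2*((6 + m)/(2*m)) = -4 + (6 + m)/m)
U(A) = -4 (U(A) = A*0 - 4 = 0 - 4 = -4)
F = -9/5 (F = -3 + 6/5 = -9/5 ≈ -1.8000)
M(x, R) = 86/25 (M(x, R) = 3 - (-4 - 1*(-9/5))/5 = 3 - (-4 + 9/5)/5 = 3 - ⅕*(-11/5) = 3 + 11/25 = 86/25)
-426/(-245) - 485/M(-6, 8) = -426/(-245) - 485/86/25 = -426*(-1/245) - 485*25/86 = 426/245 - 12125/86 = -2933989/21070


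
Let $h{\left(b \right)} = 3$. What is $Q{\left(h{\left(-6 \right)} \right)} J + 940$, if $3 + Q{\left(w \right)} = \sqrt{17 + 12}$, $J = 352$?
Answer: $-116 + 352 \sqrt{29} \approx 1779.6$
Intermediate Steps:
$Q{\left(w \right)} = -3 + \sqrt{29}$ ($Q{\left(w \right)} = -3 + \sqrt{17 + 12} = -3 + \sqrt{29}$)
$Q{\left(h{\left(-6 \right)} \right)} J + 940 = \left(-3 + \sqrt{29}\right) 352 + 940 = \left(-1056 + 352 \sqrt{29}\right) + 940 = -116 + 352 \sqrt{29}$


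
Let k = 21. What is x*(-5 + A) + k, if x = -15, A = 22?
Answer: -234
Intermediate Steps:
x*(-5 + A) + k = -15*(-5 + 22) + 21 = -15*17 + 21 = -255 + 21 = -234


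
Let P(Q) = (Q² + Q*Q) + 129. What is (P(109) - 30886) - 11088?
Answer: -18083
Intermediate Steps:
P(Q) = 129 + 2*Q² (P(Q) = (Q² + Q²) + 129 = 2*Q² + 129 = 129 + 2*Q²)
(P(109) - 30886) - 11088 = ((129 + 2*109²) - 30886) - 11088 = ((129 + 2*11881) - 30886) - 11088 = ((129 + 23762) - 30886) - 11088 = (23891 - 30886) - 11088 = -6995 - 11088 = -18083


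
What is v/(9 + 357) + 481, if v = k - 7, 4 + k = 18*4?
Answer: 2887/6 ≈ 481.17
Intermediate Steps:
k = 68 (k = -4 + 18*4 = -4 + 72 = 68)
v = 61 (v = 68 - 7 = 61)
v/(9 + 357) + 481 = 61/(9 + 357) + 481 = 61/366 + 481 = (1/366)*61 + 481 = ⅙ + 481 = 2887/6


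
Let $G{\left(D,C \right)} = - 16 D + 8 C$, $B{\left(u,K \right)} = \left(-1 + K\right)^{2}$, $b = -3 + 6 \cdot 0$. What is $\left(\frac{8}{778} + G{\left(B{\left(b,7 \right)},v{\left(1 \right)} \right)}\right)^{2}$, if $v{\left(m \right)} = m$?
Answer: $\frac{48818018704}{151321} \approx 3.2261 \cdot 10^{5}$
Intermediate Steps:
$b = -3$ ($b = -3 + 0 = -3$)
$\left(\frac{8}{778} + G{\left(B{\left(b,7 \right)},v{\left(1 \right)} \right)}\right)^{2} = \left(\frac{8}{778} + \left(- 16 \left(-1 + 7\right)^{2} + 8 \cdot 1\right)\right)^{2} = \left(8 \cdot \frac{1}{778} + \left(- 16 \cdot 6^{2} + 8\right)\right)^{2} = \left(\frac{4}{389} + \left(\left(-16\right) 36 + 8\right)\right)^{2} = \left(\frac{4}{389} + \left(-576 + 8\right)\right)^{2} = \left(\frac{4}{389} - 568\right)^{2} = \left(- \frac{220948}{389}\right)^{2} = \frac{48818018704}{151321}$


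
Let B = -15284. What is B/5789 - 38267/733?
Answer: -232730835/4243337 ≈ -54.846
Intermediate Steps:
B/5789 - 38267/733 = -15284/5789 - 38267/733 = -232730835/4243337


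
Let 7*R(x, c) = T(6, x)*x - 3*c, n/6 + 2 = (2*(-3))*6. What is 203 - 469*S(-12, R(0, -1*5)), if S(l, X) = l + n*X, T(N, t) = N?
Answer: 234971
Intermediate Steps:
n = -228 (n = -12 + 6*((2*(-3))*6) = -12 + 6*(-6*6) = -12 + 6*(-36) = -12 - 216 = -228)
R(x, c) = -3*c/7 + 6*x/7 (R(x, c) = (6*x - 3*c)/7 = (-3*c + 6*x)/7 = -3*c/7 + 6*x/7)
S(l, X) = l - 228*X
203 - 469*S(-12, R(0, -1*5)) = 203 - 469*(-12 - 228*(-(-3)*5/7 + (6/7)*0)) = 203 - 469*(-12 - 228*(-3/7*(-5) + 0)) = 203 - 469*(-12 - 228*(15/7 + 0)) = 203 - 469*(-12 - 228*15/7) = 203 - 469*(-12 - 3420/7) = 203 - 469*(-3504/7) = 203 + 234768 = 234971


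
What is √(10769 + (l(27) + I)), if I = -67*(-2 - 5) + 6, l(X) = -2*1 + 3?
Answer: √11245 ≈ 106.04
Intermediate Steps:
l(X) = 1 (l(X) = -2 + 3 = 1)
I = 475 (I = -67*(-7) + 6 = 469 + 6 = 475)
√(10769 + (l(27) + I)) = √(10769 + (1 + 475)) = √(10769 + 476) = √11245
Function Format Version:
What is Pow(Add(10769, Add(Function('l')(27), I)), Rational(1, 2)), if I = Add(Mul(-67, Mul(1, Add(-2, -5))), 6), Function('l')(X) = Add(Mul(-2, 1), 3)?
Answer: Pow(11245, Rational(1, 2)) ≈ 106.04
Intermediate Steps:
Function('l')(X) = 1 (Function('l')(X) = Add(-2, 3) = 1)
I = 475 (I = Add(Mul(-67, Mul(1, -7)), 6) = Add(Mul(-67, -7), 6) = Add(469, 6) = 475)
Pow(Add(10769, Add(Function('l')(27), I)), Rational(1, 2)) = Pow(Add(10769, Add(1, 475)), Rational(1, 2)) = Pow(Add(10769, 476), Rational(1, 2)) = Pow(11245, Rational(1, 2))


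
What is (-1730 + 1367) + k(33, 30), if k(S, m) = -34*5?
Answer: -533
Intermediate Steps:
k(S, m) = -170
(-1730 + 1367) + k(33, 30) = (-1730 + 1367) - 170 = -363 - 170 = -533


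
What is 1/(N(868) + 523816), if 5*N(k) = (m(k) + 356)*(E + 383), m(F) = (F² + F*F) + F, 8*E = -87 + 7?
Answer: 5/565129936 ≈ 8.8475e-9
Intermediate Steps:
E = -10 (E = (-87 + 7)/8 = (⅛)*(-80) = -10)
m(F) = F + 2*F² (m(F) = (F² + F²) + F = 2*F² + F = F + 2*F²)
N(k) = 132788/5 + 373*k*(1 + 2*k)/5 (N(k) = ((k*(1 + 2*k) + 356)*(-10 + 383))/5 = ((356 + k*(1 + 2*k))*373)/5 = (132788 + 373*k*(1 + 2*k))/5 = 132788/5 + 373*k*(1 + 2*k)/5)
1/(N(868) + 523816) = 1/((132788/5 + (373/5)*868*(1 + 2*868)) + 523816) = 1/((132788/5 + (373/5)*868*(1 + 1736)) + 523816) = 1/((132788/5 + (373/5)*868*1737) + 523816) = 1/((132788/5 + 562378068/5) + 523816) = 1/(562510856/5 + 523816) = 1/(565129936/5) = 5/565129936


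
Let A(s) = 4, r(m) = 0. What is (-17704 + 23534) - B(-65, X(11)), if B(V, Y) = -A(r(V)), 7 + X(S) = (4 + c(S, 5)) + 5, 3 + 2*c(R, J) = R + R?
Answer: 5834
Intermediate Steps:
c(R, J) = -3/2 + R (c(R, J) = -3/2 + (R + R)/2 = -3/2 + (2*R)/2 = -3/2 + R)
X(S) = ½ + S (X(S) = -7 + ((4 + (-3/2 + S)) + 5) = -7 + ((5/2 + S) + 5) = -7 + (15/2 + S) = ½ + S)
B(V, Y) = -4 (B(V, Y) = -1*4 = -4)
(-17704 + 23534) - B(-65, X(11)) = (-17704 + 23534) - 1*(-4) = 5830 + 4 = 5834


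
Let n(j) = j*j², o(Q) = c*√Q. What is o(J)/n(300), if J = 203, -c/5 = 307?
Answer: -307*√203/5400000 ≈ -0.00081001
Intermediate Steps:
c = -1535 (c = -5*307 = -1535)
o(Q) = -1535*√Q
n(j) = j³
o(J)/n(300) = (-1535*√203)/(300³) = -1535*√203/27000000 = -1535*√203*(1/27000000) = -307*√203/5400000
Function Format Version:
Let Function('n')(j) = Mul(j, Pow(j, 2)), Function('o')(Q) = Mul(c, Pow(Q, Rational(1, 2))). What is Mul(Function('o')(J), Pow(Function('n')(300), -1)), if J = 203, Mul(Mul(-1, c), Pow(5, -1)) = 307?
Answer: Mul(Rational(-307, 5400000), Pow(203, Rational(1, 2))) ≈ -0.00081001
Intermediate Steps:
c = -1535 (c = Mul(-5, 307) = -1535)
Function('o')(Q) = Mul(-1535, Pow(Q, Rational(1, 2)))
Function('n')(j) = Pow(j, 3)
Mul(Function('o')(J), Pow(Function('n')(300), -1)) = Mul(Mul(-1535, Pow(203, Rational(1, 2))), Pow(Pow(300, 3), -1)) = Mul(Mul(-1535, Pow(203, Rational(1, 2))), Pow(27000000, -1)) = Mul(Mul(-1535, Pow(203, Rational(1, 2))), Rational(1, 27000000)) = Mul(Rational(-307, 5400000), Pow(203, Rational(1, 2)))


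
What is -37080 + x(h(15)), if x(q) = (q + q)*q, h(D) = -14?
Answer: -36688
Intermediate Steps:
x(q) = 2*q² (x(q) = (2*q)*q = 2*q²)
-37080 + x(h(15)) = -37080 + 2*(-14)² = -37080 + 2*196 = -37080 + 392 = -36688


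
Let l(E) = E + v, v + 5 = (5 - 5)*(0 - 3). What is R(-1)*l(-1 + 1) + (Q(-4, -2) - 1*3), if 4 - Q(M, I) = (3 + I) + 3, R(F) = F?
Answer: 2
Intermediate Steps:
v = -5 (v = -5 + (5 - 5)*(0 - 3) = -5 + 0*(-3) = -5 + 0 = -5)
Q(M, I) = -2 - I (Q(M, I) = 4 - ((3 + I) + 3) = 4 - (6 + I) = 4 + (-6 - I) = -2 - I)
l(E) = -5 + E (l(E) = E - 5 = -5 + E)
R(-1)*l(-1 + 1) + (Q(-4, -2) - 1*3) = -(-5 + (-1 + 1)) + ((-2 - 1*(-2)) - 1*3) = -(-5 + 0) + ((-2 + 2) - 3) = -1*(-5) + (0 - 3) = 5 - 3 = 2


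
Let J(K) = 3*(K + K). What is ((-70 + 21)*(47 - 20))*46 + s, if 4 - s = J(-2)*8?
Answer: -60758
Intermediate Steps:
J(K) = 6*K (J(K) = 3*(2*K) = 6*K)
s = 100 (s = 4 - 6*(-2)*8 = 4 - (-12)*8 = 4 - 1*(-96) = 4 + 96 = 100)
((-70 + 21)*(47 - 20))*46 + s = ((-70 + 21)*(47 - 20))*46 + 100 = -49*27*46 + 100 = -1323*46 + 100 = -60858 + 100 = -60758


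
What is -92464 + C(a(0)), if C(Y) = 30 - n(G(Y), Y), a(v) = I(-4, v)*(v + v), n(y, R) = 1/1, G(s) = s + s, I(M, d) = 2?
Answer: -92435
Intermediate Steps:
G(s) = 2*s
n(y, R) = 1
a(v) = 4*v (a(v) = 2*(v + v) = 2*(2*v) = 4*v)
C(Y) = 29 (C(Y) = 30 - 1*1 = 30 - 1 = 29)
-92464 + C(a(0)) = -92464 + 29 = -92435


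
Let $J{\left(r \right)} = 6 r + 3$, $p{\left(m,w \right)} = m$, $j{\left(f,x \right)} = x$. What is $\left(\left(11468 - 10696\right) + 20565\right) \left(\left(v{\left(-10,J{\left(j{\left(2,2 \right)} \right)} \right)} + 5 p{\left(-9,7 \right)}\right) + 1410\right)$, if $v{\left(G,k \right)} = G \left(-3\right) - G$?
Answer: $29978485$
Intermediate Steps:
$J{\left(r \right)} = 3 + 6 r$
$v{\left(G,k \right)} = - 4 G$ ($v{\left(G,k \right)} = - 3 G - G = - 4 G$)
$\left(\left(11468 - 10696\right) + 20565\right) \left(\left(v{\left(-10,J{\left(j{\left(2,2 \right)} \right)} \right)} + 5 p{\left(-9,7 \right)}\right) + 1410\right) = \left(\left(11468 - 10696\right) + 20565\right) \left(\left(\left(-4\right) \left(-10\right) + 5 \left(-9\right)\right) + 1410\right) = \left(772 + 20565\right) \left(\left(40 - 45\right) + 1410\right) = 21337 \left(-5 + 1410\right) = 21337 \cdot 1405 = 29978485$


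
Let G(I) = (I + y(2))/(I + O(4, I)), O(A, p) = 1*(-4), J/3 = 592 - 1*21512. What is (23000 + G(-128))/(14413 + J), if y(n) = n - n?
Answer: -759032/1595451 ≈ -0.47575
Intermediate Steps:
J = -62760 (J = 3*(592 - 1*21512) = 3*(592 - 21512) = 3*(-20920) = -62760)
O(A, p) = -4
y(n) = 0
G(I) = I/(-4 + I) (G(I) = (I + 0)/(I - 4) = I/(-4 + I))
(23000 + G(-128))/(14413 + J) = (23000 - 128/(-4 - 128))/(14413 - 62760) = (23000 - 128/(-132))/(-48347) = (23000 - 128*(-1/132))*(-1/48347) = (23000 + 32/33)*(-1/48347) = (759032/33)*(-1/48347) = -759032/1595451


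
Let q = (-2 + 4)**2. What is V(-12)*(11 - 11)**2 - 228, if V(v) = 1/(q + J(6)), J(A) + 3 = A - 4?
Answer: -228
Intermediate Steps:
J(A) = -7 + A (J(A) = -3 + (A - 4) = -3 + (-4 + A) = -7 + A)
q = 4 (q = 2**2 = 4)
V(v) = 1/3 (V(v) = 1/(4 + (-7 + 6)) = 1/(4 - 1) = 1/3)
V(-12)*(11 - 11)**2 - 228 = (11 - 11)**2/3 - 228 = (1/3)*0**2 - 228 = (1/3)*0 - 228 = 0 - 228 = -228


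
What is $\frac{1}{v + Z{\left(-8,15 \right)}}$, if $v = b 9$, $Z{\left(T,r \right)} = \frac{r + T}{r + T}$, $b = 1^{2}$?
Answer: $\frac{1}{10} \approx 0.1$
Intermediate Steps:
$b = 1$
$Z{\left(T,r \right)} = 1$ ($Z{\left(T,r \right)} = \frac{T + r}{T + r} = 1$)
$v = 9$ ($v = 1 \cdot 9 = 9$)
$\frac{1}{v + Z{\left(-8,15 \right)}} = \frac{1}{9 + 1} = \frac{1}{10}$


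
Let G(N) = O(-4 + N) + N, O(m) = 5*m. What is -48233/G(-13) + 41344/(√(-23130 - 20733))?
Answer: 48233/98 - 41344*I*√43863/43863 ≈ 492.17 - 197.41*I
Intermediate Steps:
G(N) = -20 + 6*N (G(N) = 5*(-4 + N) + N = (-20 + 5*N) + N = -20 + 6*N)
-48233/G(-13) + 41344/(√(-23130 - 20733)) = -48233/(-20 + 6*(-13)) + 41344/(√(-23130 - 20733)) = -48233/(-20 - 78) + 41344/(√(-43863)) = -48233/(-98) + 41344/((I*√43863)) = -48233*(-1/98) + 41344*(-I*√43863/43863) = 48233/98 - 41344*I*√43863/43863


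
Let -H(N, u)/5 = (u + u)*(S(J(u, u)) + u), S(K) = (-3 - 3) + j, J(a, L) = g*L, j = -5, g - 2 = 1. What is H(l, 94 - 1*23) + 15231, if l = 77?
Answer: -27369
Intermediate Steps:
g = 3 (g = 2 + 1 = 3)
J(a, L) = 3*L
S(K) = -11 (S(K) = (-3 - 3) - 5 = -6 - 5 = -11)
H(N, u) = -10*u*(-11 + u) (H(N, u) = -5*(u + u)*(-11 + u) = -5*2*u*(-11 + u) = -10*u*(-11 + u))
H(l, 94 - 1*23) + 15231 = 10*(94 - 1*23)*(11 - (94 - 1*23)) + 15231 = 10*(94 - 23)*(11 - (94 - 23)) + 15231 = 10*71*(11 - 1*71) + 15231 = 10*71*(11 - 71) + 15231 = 10*71*(-60) + 15231 = -42600 + 15231 = -27369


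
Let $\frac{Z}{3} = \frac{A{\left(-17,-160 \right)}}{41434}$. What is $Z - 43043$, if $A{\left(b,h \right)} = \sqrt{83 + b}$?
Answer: $-43043 + \frac{3 \sqrt{66}}{41434} \approx -43043.0$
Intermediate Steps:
$Z = \frac{3 \sqrt{66}}{41434}$ ($Z = 3 \frac{\sqrt{83 - 17}}{41434} = 3 \sqrt{66} \cdot \frac{1}{41434} = 3 \frac{\sqrt{66}}{41434} = \frac{3 \sqrt{66}}{41434} \approx 0.00058821$)
$Z - 43043 = \frac{3 \sqrt{66}}{41434} - 43043 = -43043 + \frac{3 \sqrt{66}}{41434}$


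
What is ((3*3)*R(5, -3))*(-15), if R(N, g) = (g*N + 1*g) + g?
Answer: 2835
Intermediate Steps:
R(N, g) = 2*g + N*g (R(N, g) = (N*g + g) + g = (g + N*g) + g = 2*g + N*g)
((3*3)*R(5, -3))*(-15) = ((3*3)*(-3*(2 + 5)))*(-15) = (9*(-3*7))*(-15) = (9*(-21))*(-15) = -189*(-15) = 2835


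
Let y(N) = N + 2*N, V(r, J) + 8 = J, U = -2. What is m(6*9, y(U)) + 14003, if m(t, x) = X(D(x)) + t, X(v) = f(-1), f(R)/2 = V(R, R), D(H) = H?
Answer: 14039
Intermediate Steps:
V(r, J) = -8 + J
f(R) = -16 + 2*R (f(R) = 2*(-8 + R) = -16 + 2*R)
X(v) = -18 (X(v) = -16 + 2*(-1) = -16 - 2 = -18)
y(N) = 3*N
m(t, x) = -18 + t
m(6*9, y(U)) + 14003 = (-18 + 6*9) + 14003 = (-18 + 54) + 14003 = 36 + 14003 = 14039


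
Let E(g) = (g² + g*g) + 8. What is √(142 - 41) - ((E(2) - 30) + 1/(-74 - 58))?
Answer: 1849/132 + √101 ≈ 24.057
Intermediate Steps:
E(g) = 8 + 2*g² (E(g) = (g² + g²) + 8 = 2*g² + 8 = 8 + 2*g²)
√(142 - 41) - ((E(2) - 30) + 1/(-74 - 58)) = √(142 - 41) - (((8 + 2*2²) - 30) + 1/(-74 - 58)) = √101 - (((8 + 2*4) - 30) + 1/(-132)) = √101 - (((8 + 8) - 30) - 1/132) = √101 - ((16 - 30) - 1/132) = √101 - (-14 - 1/132) = √101 - 1*(-1849/132) = √101 + 1849/132 = 1849/132 + √101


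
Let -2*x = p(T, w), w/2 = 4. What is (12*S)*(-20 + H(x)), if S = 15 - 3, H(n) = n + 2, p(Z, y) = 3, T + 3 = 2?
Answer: -2808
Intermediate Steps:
T = -1 (T = -3 + 2 = -1)
w = 8 (w = 2*4 = 8)
x = -3/2 (x = -½*3 = -3/2 ≈ -1.5000)
H(n) = 2 + n
S = 12
(12*S)*(-20 + H(x)) = (12*12)*(-20 + (2 - 3/2)) = 144*(-20 + ½) = 144*(-39/2) = -2808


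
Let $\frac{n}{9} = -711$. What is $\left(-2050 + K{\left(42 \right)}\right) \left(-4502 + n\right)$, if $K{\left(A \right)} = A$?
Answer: $21889208$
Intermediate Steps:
$n = -6399$ ($n = 9 \left(-711\right) = -6399$)
$\left(-2050 + K{\left(42 \right)}\right) \left(-4502 + n\right) = \left(-2050 + 42\right) \left(-4502 - 6399\right) = \left(-2008\right) \left(-10901\right) = 21889208$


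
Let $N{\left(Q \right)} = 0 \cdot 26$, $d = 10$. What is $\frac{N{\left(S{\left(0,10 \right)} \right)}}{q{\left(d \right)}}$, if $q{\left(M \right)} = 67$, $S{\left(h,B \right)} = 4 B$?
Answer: $0$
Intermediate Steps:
$N{\left(Q \right)} = 0$
$\frac{N{\left(S{\left(0,10 \right)} \right)}}{q{\left(d \right)}} = \frac{0}{67} = 0 \cdot \frac{1}{67} = 0$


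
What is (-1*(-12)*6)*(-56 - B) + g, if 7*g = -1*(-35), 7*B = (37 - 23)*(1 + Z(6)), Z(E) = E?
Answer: -5035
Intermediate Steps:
B = 14 (B = ((37 - 23)*(1 + 6))/7 = (14*7)/7 = (⅐)*98 = 14)
g = 5 (g = (-1*(-35))/7 = (⅐)*35 = 5)
(-1*(-12)*6)*(-56 - B) + g = (-1*(-12)*6)*(-56 - 1*14) + 5 = (12*6)*(-56 - 14) + 5 = 72*(-70) + 5 = -5040 + 5 = -5035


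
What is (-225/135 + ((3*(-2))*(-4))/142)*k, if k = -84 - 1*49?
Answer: 42427/213 ≈ 199.19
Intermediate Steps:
k = -133 (k = -84 - 49 = -133)
(-225/135 + ((3*(-2))*(-4))/142)*k = (-225/135 + ((3*(-2))*(-4))/142)*(-133) = (-225*1/135 - 6*(-4)*(1/142))*(-133) = (-5/3 + 24*(1/142))*(-133) = (-5/3 + 12/71)*(-133) = -319/213*(-133) = 42427/213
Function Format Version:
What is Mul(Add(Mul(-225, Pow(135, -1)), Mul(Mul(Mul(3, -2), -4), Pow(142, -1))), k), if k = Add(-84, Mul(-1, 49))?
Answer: Rational(42427, 213) ≈ 199.19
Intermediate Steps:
k = -133 (k = Add(-84, -49) = -133)
Mul(Add(Mul(-225, Pow(135, -1)), Mul(Mul(Mul(3, -2), -4), Pow(142, -1))), k) = Mul(Add(Mul(-225, Pow(135, -1)), Mul(Mul(Mul(3, -2), -4), Pow(142, -1))), -133) = Mul(Add(Mul(-225, Rational(1, 135)), Mul(Mul(-6, -4), Rational(1, 142))), -133) = Mul(Add(Rational(-5, 3), Mul(24, Rational(1, 142))), -133) = Mul(Add(Rational(-5, 3), Rational(12, 71)), -133) = Mul(Rational(-319, 213), -133) = Rational(42427, 213)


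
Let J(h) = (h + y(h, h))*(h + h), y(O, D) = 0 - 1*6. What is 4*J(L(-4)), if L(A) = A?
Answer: 320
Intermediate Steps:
y(O, D) = -6 (y(O, D) = 0 - 6 = -6)
J(h) = 2*h*(-6 + h) (J(h) = (h - 6)*(h + h) = (-6 + h)*(2*h) = 2*h*(-6 + h))
4*J(L(-4)) = 4*(2*(-4)*(-6 - 4)) = 4*(2*(-4)*(-10)) = 4*80 = 320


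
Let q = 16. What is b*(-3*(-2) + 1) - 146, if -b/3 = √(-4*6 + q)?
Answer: -146 - 42*I*√2 ≈ -146.0 - 59.397*I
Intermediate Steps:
b = -6*I*√2 (b = -3*√(-4*6 + 16) = -3*√(-24 + 16) = -6*I*√2 ≈ -8.4853*I)
b*(-3*(-2) + 1) - 146 = (-6*I*√2)*(-3*(-2) + 1) - 146 = (-6*I*√2)*(6 + 1) - 146 = -6*I*√2*7 - 146 = -42*I*√2 - 146 = -146 - 42*I*√2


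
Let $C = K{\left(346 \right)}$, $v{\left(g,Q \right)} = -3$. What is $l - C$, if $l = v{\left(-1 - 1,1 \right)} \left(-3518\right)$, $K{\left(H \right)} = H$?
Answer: $10208$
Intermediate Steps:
$C = 346$
$l = 10554$ ($l = \left(-3\right) \left(-3518\right) = 10554$)
$l - C = 10554 - 346 = 10208$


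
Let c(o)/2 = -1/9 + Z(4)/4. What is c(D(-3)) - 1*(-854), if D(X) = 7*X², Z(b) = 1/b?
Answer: 61481/72 ≈ 853.90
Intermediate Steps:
Z(b) = 1/b
c(o) = -7/72 (c(o) = 2*(-1/9 + 1/(4*4)) = 2*(-1*⅑ + (¼)*(¼)) = 2*(-⅑ + 1/16) = 2*(-7/144) = -7/72)
c(D(-3)) - 1*(-854) = -7/72 - 1*(-854) = -7/72 + 854 = 61481/72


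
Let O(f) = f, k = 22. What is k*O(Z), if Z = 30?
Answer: 660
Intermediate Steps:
k*O(Z) = 22*30 = 660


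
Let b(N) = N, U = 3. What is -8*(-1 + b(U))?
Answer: -16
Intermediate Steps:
-8*(-1 + b(U)) = -8*(-1 + 3) = -8*2 = -16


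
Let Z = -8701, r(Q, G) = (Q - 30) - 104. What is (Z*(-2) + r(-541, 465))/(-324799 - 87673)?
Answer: -16727/412472 ≈ -0.040553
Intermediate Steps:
r(Q, G) = -134 + Q (r(Q, G) = (-30 + Q) - 104 = -134 + Q)
(Z*(-2) + r(-541, 465))/(-324799 - 87673) = (-8701*(-2) + (-134 - 541))/(-324799 - 87673) = (17402 - 675)/(-412472) = 16727*(-1/412472) = -16727/412472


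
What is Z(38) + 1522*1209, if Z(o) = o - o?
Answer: 1840098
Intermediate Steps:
Z(o) = 0
Z(38) + 1522*1209 = 0 + 1522*1209 = 0 + 1840098 = 1840098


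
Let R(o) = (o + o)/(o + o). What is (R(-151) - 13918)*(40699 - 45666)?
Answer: 69125739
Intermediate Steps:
R(o) = 1 (R(o) = (2*o)/((2*o)) = (2*o)*(1/(2*o)) = 1)
(R(-151) - 13918)*(40699 - 45666) = (1 - 13918)*(40699 - 45666) = -13917*(-4967) = 69125739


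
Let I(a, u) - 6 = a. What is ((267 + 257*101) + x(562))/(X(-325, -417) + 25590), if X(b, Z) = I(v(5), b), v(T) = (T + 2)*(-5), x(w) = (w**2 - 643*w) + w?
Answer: -18736/25561 ≈ -0.73299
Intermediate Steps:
x(w) = w**2 - 642*w
v(T) = -10 - 5*T (v(T) = (2 + T)*(-5) = -10 - 5*T)
I(a, u) = 6 + a
X(b, Z) = -29 (X(b, Z) = 6 + (-10 - 5*5) = 6 + (-10 - 25) = 6 - 35 = -29)
((267 + 257*101) + x(562))/(X(-325, -417) + 25590) = ((267 + 257*101) + 562*(-642 + 562))/(-29 + 25590) = ((267 + 25957) + 562*(-80))/25561 = (26224 - 44960)*(1/25561) = -18736*1/25561 = -18736/25561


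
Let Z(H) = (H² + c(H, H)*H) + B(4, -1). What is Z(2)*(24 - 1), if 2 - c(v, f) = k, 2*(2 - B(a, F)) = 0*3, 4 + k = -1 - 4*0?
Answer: 460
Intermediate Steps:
k = -5 (k = -4 + (-1 - 4*0) = -4 + (-1 + 0) = -4 - 1 = -5)
B(a, F) = 2 (B(a, F) = 2 - 0*3 = 2 - ½*0 = 2 + 0 = 2)
c(v, f) = 7 (c(v, f) = 2 - 1*(-5) = 2 + 5 = 7)
Z(H) = 2 + H² + 7*H (Z(H) = (H² + 7*H) + 2 = 2 + H² + 7*H)
Z(2)*(24 - 1) = (2 + 2² + 7*2)*(24 - 1) = (2 + 4 + 14)*23 = 20*23 = 460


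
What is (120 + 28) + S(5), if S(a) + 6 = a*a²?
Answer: 267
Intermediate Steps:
S(a) = -6 + a³ (S(a) = -6 + a*a² = -6 + a³)
(120 + 28) + S(5) = (120 + 28) + (-6 + 5³) = 148 + (-6 + 125) = 148 + 119 = 267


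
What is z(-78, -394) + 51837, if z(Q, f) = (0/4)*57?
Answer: 51837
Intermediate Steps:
z(Q, f) = 0 (z(Q, f) = (0*(¼))*57 = 0*57 = 0)
z(-78, -394) + 51837 = 0 + 51837 = 51837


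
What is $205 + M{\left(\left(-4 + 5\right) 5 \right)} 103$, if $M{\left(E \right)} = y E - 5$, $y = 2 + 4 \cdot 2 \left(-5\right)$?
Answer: $-19880$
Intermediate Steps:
$y = -38$ ($y = 2 + 4 \left(-10\right) = 2 - 40 = -38$)
$M{\left(E \right)} = -5 - 38 E$ ($M{\left(E \right)} = - 38 E - 5 = -5 - 38 E$)
$205 + M{\left(\left(-4 + 5\right) 5 \right)} 103 = 205 + \left(-5 - 38 \left(-4 + 5\right) 5\right) 103 = 205 + \left(-5 - 38 \cdot 1 \cdot 5\right) 103 = 205 + \left(-5 - 190\right) 103 = 205 - 20085 = -19880$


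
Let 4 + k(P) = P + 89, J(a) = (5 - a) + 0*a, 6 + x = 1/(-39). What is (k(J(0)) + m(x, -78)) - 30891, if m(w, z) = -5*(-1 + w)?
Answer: -1199869/39 ≈ -30766.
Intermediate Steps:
x = -235/39 (x = -6 + 1/(-39) = -6 - 1/39 = -235/39 ≈ -6.0256)
m(w, z) = 5 - 5*w
J(a) = 5 - a (J(a) = (5 - a) + 0 = 5 - a)
k(P) = 85 + P (k(P) = -4 + (P + 89) = -4 + (89 + P) = 85 + P)
(k(J(0)) + m(x, -78)) - 30891 = ((85 + (5 - 1*0)) + (5 - 5*(-235/39))) - 30891 = ((85 + (5 + 0)) + (5 + 1175/39)) - 30891 = ((85 + 5) + 1370/39) - 30891 = (90 + 1370/39) - 30891 = 4880/39 - 30891 = -1199869/39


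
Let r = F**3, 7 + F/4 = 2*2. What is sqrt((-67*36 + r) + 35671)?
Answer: sqrt(31531) ≈ 177.57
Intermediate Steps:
F = -12 (F = -28 + 4*(2*2) = -28 + 4*4 = -28 + 16 = -12)
r = -1728 (r = (-12)**3 = -1728)
sqrt((-67*36 + r) + 35671) = sqrt((-67*36 - 1728) + 35671) = sqrt((-2412 - 1728) + 35671) = sqrt(-4140 + 35671) = sqrt(31531)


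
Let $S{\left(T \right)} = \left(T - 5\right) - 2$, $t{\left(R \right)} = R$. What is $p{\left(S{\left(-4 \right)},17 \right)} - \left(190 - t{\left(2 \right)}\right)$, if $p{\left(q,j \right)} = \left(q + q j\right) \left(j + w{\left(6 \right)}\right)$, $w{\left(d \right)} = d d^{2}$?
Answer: $-46322$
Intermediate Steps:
$S{\left(T \right)} = -7 + T$ ($S{\left(T \right)} = \left(-5 + T\right) - 2 = -7 + T$)
$w{\left(d \right)} = d^{3}$
$p{\left(q,j \right)} = \left(216 + j\right) \left(q + j q\right)$ ($p{\left(q,j \right)} = \left(q + q j\right) \left(j + 6^{3}\right) = \left(q + j q\right) \left(j + 216\right) = \left(q + j q\right) \left(216 + j\right) = \left(216 + j\right) \left(q + j q\right)$)
$p{\left(S{\left(-4 \right)},17 \right)} - \left(190 - t{\left(2 \right)}\right) = \left(-7 - 4\right) \left(216 + 17^{2} + 217 \cdot 17\right) - \left(190 - 2\right) = - 11 \left(216 + 289 + 3689\right) - \left(190 - 2\right) = \left(-11\right) 4194 - 188 = -46134 - 188 = -46322$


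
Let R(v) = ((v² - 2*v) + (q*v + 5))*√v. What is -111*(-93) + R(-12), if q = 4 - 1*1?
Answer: 10323 + 274*I*√3 ≈ 10323.0 + 474.58*I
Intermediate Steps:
q = 3 (q = 4 - 1 = 3)
R(v) = √v*(5 + v + v²) (R(v) = ((v² - 2*v) + (3*v + 5))*√v = ((v² - 2*v) + (5 + 3*v))*√v = (5 + v + v²)*√v = √v*(5 + v + v²))
-111*(-93) + R(-12) = -111*(-93) + √(-12)*(5 - 12 + (-12)²) = 10323 + (2*I*√3)*(5 - 12 + 144) = 10323 + (2*I*√3)*137 = 10323 + 274*I*√3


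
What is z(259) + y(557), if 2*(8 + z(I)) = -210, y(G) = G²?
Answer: 310136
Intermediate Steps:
z(I) = -113 (z(I) = -8 + (½)*(-210) = -8 - 105 = -113)
z(259) + y(557) = -113 + 557² = -113 + 310249 = 310136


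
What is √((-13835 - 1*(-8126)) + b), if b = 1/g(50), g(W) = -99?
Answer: 2*I*√1554278/33 ≈ 75.558*I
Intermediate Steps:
b = -1/99 (b = 1/(-99) = -1/99 ≈ -0.010101)
√((-13835 - 1*(-8126)) + b) = √((-13835 - 1*(-8126)) - 1/99) = √((-13835 + 8126) - 1/99) = √(-5709 - 1/99) = √(-565192/99) = 2*I*√1554278/33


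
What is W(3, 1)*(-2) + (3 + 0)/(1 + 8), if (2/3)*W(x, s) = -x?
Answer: 28/3 ≈ 9.3333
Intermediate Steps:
W(x, s) = -3*x/2 (W(x, s) = 3*(-x)/2 = -3*x/2)
W(3, 1)*(-2) + (3 + 0)/(1 + 8) = -3/2*3*(-2) + (3 + 0)/(1 + 8) = -9/2*(-2) + 3/9 = 9 + 3*(⅑) = 9 + ⅓ = 28/3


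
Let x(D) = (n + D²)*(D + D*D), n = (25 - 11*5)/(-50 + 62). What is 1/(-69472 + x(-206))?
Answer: 1/1791897233 ≈ 5.5807e-10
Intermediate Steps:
n = -5/2 (n = (25 - 55)/12 = -30*1/12 = -5/2 ≈ -2.5000)
x(D) = (-5/2 + D²)*(D + D²) (x(D) = (-5/2 + D²)*(D + D*D) = (-5/2 + D²)*(D + D²))
1/(-69472 + x(-206)) = 1/(-69472 + (½)*(-206)*(-5 - 5*(-206) + 2*(-206)² + 2*(-206)³)) = 1/(-69472 + (½)*(-206)*(-5 + 1030 + 2*42436 + 2*(-8741816))) = 1/(-69472 + (½)*(-206)*(-5 + 1030 + 84872 - 17483632)) = 1/(-69472 + (½)*(-206)*(-17397735)) = 1/(-69472 + 1791966705) = 1/1791897233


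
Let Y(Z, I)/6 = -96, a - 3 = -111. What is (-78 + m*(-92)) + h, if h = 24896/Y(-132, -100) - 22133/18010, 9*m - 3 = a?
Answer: 154128493/162090 ≈ 950.88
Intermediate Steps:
a = -108 (a = 3 - 111 = -108)
Y(Z, I) = -576 (Y(Z, I) = 6*(-96) = -576)
m = -35/3 (m = ⅓ + (⅑)*(-108) = ⅓ - 12 = -35/3 ≈ -11.667)
h = -7205087/162090 (h = 24896/(-576) - 22133/18010 = 24896*(-1/576) - 22133*1/18010 = -389/9 - 22133/18010 = -7205087/162090 ≈ -44.451)
(-78 + m*(-92)) + h = (-78 - 35/3*(-92)) - 7205087/162090 = (-78 + 3220/3) - 7205087/162090 = 2986/3 - 7205087/162090 = 154128493/162090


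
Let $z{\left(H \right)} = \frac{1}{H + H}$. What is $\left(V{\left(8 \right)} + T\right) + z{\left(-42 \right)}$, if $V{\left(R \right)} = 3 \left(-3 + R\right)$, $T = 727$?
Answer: $\frac{62327}{84} \approx 741.99$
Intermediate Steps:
$V{\left(R \right)} = -9 + 3 R$
$z{\left(H \right)} = \frac{1}{2 H}$
$\left(V{\left(8 \right)} + T\right) + z{\left(-42 \right)} = \left(\left(-9 + 3 \cdot 8\right) + 727\right) + \frac{1}{2 \left(-42\right)} = \left(\left(-9 + 24\right) + 727\right) + \frac{1}{2} \left(- \frac{1}{42}\right) = \left(15 + 727\right) - \frac{1}{84} = 742 - \frac{1}{84} = \frac{62327}{84}$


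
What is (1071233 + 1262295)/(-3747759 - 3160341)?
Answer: -583382/1727025 ≈ -0.33780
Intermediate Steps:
(1071233 + 1262295)/(-3747759 - 3160341) = 2333528/(-6908100) = 2333528*(-1/6908100) = -583382/1727025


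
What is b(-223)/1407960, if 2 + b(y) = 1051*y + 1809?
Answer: -38761/234660 ≈ -0.16518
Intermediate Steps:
b(y) = 1807 + 1051*y (b(y) = -2 + (1051*y + 1809) = -2 + (1809 + 1051*y) = 1807 + 1051*y)
b(-223)/1407960 = (1807 + 1051*(-223))/1407960 = (1807 - 234373)*(1/1407960) = -232566*1/1407960 = -38761/234660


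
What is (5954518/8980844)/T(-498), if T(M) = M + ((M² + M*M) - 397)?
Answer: 2977259/2223266307686 ≈ 1.3391e-6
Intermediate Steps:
T(M) = -397 + M + 2*M² (T(M) = M + ((M² + M²) - 397) = M + (2*M² - 397) = M + (-397 + 2*M²) = -397 + M + 2*M²)
(5954518/8980844)/T(-498) = (5954518/8980844)/(-397 - 498 + 2*(-498)²) = (5954518*(1/8980844))/(-397 - 498 + 2*248004) = 2977259/(4490422*(-397 - 498 + 496008)) = (2977259/4490422)/495113 = (2977259/4490422)*(1/495113) = 2977259/2223266307686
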